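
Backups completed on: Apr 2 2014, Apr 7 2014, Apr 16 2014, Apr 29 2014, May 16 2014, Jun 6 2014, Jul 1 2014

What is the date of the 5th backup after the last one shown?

Intervals are 5, 9, 13, 17, 21, 25 days — an arithmetic progression with common difference 4.
Next gap: 29 days. Jul 1 2014 + 29 days = Jul 30 2014.
Next gap: 33 days. Jul 30 2014 + 33 days = Sep 1 2014.
Next gap: 37 days. Sep 1 2014 + 37 days = Oct 8 2014.
Next gap: 41 days. Oct 8 2014 + 41 days = Nov 18 2014.
Next gap: 45 days. Nov 18 2014 + 45 days = Jan 2 2015.

Jan 2 2015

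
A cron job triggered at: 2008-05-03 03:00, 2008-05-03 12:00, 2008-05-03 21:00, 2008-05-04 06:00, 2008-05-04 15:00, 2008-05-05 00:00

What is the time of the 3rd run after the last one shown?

Gaps: 9, 9, 9, 9, 9 hours — each event is 9 hours after the previous one.
2008-05-05 00:00 + 9 h = 2008-05-05 09:00.
2008-05-05 09:00 + 9 h = 2008-05-05 18:00.
2008-05-05 18:00 + 9 h = 2008-05-06 03:00.

2008-05-06 03:00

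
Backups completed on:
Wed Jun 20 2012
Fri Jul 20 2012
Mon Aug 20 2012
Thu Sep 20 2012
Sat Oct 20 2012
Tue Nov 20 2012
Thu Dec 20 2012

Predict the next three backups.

Sun Jan 20 2013, Wed Feb 20 2013, Wed Mar 20 2013

The day-of-month is always 20 (30, 31, 31, 30, 31, 30 days between events).
So this recurs on the 20th of each month.
January 2013: Sun Jan 20 2013.
February 2013: Wed Feb 20 2013.
Next: March 2013 → Wed Mar 20 2013.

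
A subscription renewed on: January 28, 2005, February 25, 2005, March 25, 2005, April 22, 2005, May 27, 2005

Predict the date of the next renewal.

All dates are Fridays, 28, 28, 28, 35 days apart.
Specifically, the 4th Friday of each month.
June 2005 — 4th Friday is June 24, 2005.

June 24, 2005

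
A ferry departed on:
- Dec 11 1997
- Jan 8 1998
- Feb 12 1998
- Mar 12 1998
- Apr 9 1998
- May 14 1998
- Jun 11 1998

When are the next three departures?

Gaps: 28, 35, 28, 28, 35, 28 days — a mix of 28 and 35. Every date is a Thursday.
Each is the 2nd Thursday of its month.
July 1998 — 2nd Thursday is Jul 9 1998.
August 1998 — 2nd Thursday is Aug 13 1998.
2nd Thursday of September 1998: Sep 10 1998.

Jul 9 1998, Aug 13 1998, Sep 10 1998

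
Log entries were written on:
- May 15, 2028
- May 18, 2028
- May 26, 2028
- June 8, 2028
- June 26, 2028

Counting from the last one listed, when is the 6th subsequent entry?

January 25, 2029

Intervals are 3, 8, 13, 18 days — an arithmetic progression with common difference 5.
Next gap: 23 days. June 26, 2028 + 23 days = July 19, 2028.
Next gap: 28 days. July 19, 2028 + 28 days = August 16, 2028.
Next gap: 33 days. August 16, 2028 + 33 days = September 18, 2028.
Next gap: 38 days. September 18, 2028 + 38 days = October 26, 2028.
Next gap: 43 days. October 26, 2028 + 43 days = December 8, 2028.
Next gap: 48 days. December 8, 2028 + 48 days = January 25, 2029.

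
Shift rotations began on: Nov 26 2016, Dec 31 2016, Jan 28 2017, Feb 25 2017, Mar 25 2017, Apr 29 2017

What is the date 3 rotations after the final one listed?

These are Saturdays with 35, 28, 28, 28, 35-day gaps.
Each is the final Saturday of its month — Dec 31 2016 is past the 28th, so '4th Saturday' doesn't fit.
Last Saturday of May 2017: May 27 2017.
June 2017 ends with Saturday Jun 24 2017.
July 2017 ends with Saturday Jul 29 2017.

Jul 29 2017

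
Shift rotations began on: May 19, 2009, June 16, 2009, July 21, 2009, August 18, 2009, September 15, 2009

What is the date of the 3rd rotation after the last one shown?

December 15, 2009

These are Tuesdays at 28- or 35-day spacing (28, 35, 28, 28).
The pattern: 3rd Tuesday of the month.
October 2009 — 3rd Tuesday is October 20, 2009.
November 2009 — 3rd Tuesday is November 17, 2009.
3rd Tuesday of December 2009: December 15, 2009.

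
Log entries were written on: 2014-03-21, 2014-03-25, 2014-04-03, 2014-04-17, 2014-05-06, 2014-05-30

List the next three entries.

The spacing grows by 5 each time: 4, 9, 14, 19, 24 days.
Next gap: 29 days. 2014-05-30 + 29 days = 2014-06-28.
Next gap: 34 days. 2014-06-28 + 34 days = 2014-08-01.
Next gap: 39 days. 2014-08-01 + 39 days = 2014-09-09.

2014-06-28, 2014-08-01, 2014-09-09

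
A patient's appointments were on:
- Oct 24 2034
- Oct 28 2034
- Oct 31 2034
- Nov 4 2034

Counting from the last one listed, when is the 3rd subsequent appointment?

The gap pattern 4, 3, 4 repeats every 2 events.
These are the Tuesdays and Saturdays of each week.
The following Tuesday is Nov 7 2034.
Next Saturday: Nov 11 2034.
Next Tuesday: Nov 14 2034.

Nov 14 2034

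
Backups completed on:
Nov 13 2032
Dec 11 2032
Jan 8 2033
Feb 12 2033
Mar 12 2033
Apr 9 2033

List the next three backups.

All dates are Saturdays, 28, 28, 35, 28, 28 days apart.
Specifically, the 2nd Saturday of each month.
2nd Saturday of May 2033: May 14 2033.
June 2033 — 2nd Saturday is Jun 11 2033.
2nd Saturday of July 2033: Jul 9 2033.

May 14 2033, Jun 11 2033, Jul 9 2033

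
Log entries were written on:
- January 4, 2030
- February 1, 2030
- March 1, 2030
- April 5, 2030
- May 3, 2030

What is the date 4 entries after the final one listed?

All dates are Fridays, 28, 28, 35, 28 days apart.
Specifically, the 1st Friday of each month.
June 2030 — 1st Friday is June 7, 2030.
1st Friday of July 2030: July 5, 2030.
1st Friday of August 2030: August 2, 2030.
1st Friday of September 2030: September 6, 2030.

September 6, 2030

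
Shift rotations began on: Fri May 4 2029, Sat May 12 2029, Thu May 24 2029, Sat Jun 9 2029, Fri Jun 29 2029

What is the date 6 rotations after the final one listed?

Sat Jan 19 2030

Gaps: 8, 12, 16, 20 days — each gap is 4 larger than the previous one.
Next gap: 24 days. Fri Jun 29 2029 + 24 days = Mon Jul 23 2029.
Next gap: 28 days. Mon Jul 23 2029 + 28 days = Mon Aug 20 2029.
Next gap: 32 days. Mon Aug 20 2029 + 32 days = Fri Sep 21 2029.
Next gap: 36 days. Fri Sep 21 2029 + 36 days = Sat Oct 27 2029.
Next gap: 40 days. Sat Oct 27 2029 + 40 days = Thu Dec 6 2029.
Next gap: 44 days. Thu Dec 6 2029 + 44 days = Sat Jan 19 2030.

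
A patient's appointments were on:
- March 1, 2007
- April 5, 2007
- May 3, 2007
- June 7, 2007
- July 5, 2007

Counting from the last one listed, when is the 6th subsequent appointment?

Gaps: 35, 28, 35, 28 days — a mix of 28 and 35. Every date is a Thursday.
Each is the 1st Thursday of its month.
August 2007 — 1st Thursday is August 2, 2007.
September 2007 — 1st Thursday is September 6, 2007.
1st Thursday of October 2007: October 4, 2007.
November 2007 — 1st Thursday is November 1, 2007.
December 2007 — 1st Thursday is December 6, 2007.
January 2008 — 1st Thursday is January 3, 2008.

January 3, 2008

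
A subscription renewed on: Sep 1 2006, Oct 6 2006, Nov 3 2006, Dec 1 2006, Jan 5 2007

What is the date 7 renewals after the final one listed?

All dates are Fridays, 35, 28, 28, 35 days apart.
Specifically, the 1st Friday of each month.
1st Friday of February 2007: Feb 2 2007.
March 2007 — 1st Friday is Mar 2 2007.
1st Friday of April 2007: Apr 6 2007.
May 2007 — 1st Friday is May 4 2007.
1st Friday of June 2007: Jun 1 2007.
1st Friday of July 2007: Jul 6 2007.
1st Friday of August 2007: Aug 3 2007.

Aug 3 2007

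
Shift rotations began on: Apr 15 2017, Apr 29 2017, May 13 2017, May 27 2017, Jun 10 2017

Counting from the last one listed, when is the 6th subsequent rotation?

The spacing is 14, 14, 14, 14 days — always 14 days.
Jun 10 2017 + 14 days = Jun 24 2017.
Jun 24 2017 + 14 days = Jul 8 2017.
Jul 8 2017 + 14 days = Jul 22 2017.
Jul 22 2017 + 14 days = Aug 5 2017.
Aug 5 2017 + 14 days = Aug 19 2017.
Aug 19 2017 + 14 days = Sep 2 2017.

Sep 2 2017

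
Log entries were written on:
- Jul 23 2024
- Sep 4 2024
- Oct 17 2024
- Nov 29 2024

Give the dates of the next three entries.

Jan 11 2025, Feb 23 2025, Apr 7 2025

Gaps between consecutive events: 43, 43, 43 days — a constant 43-day interval.
Nov 29 2024 + 43 days = Jan 11 2025.
Jan 11 2025 + 43 days = Feb 23 2025.
Feb 23 2025 + 43 days = Apr 7 2025.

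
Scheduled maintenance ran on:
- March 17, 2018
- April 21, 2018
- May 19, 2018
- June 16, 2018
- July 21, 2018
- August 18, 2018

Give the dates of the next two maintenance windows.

September 15, 2018; October 20, 2018

These are Saturdays at 28- or 35-day spacing (35, 28, 28, 35, 28).
The pattern: 3rd Saturday of the month.
September 2018 — 3rd Saturday is September 15, 2018.
3rd Saturday of October 2018: October 20, 2018.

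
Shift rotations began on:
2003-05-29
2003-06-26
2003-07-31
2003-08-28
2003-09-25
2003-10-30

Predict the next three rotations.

2003-11-27, 2003-12-25, 2004-01-29

These are Thursdays with 28, 35, 28, 28, 35-day gaps.
Each is the final Thursday of its month — 2003-05-29 is past the 28th, so '4th Thursday' doesn't fit.
November 2003 ends with Thursday 2003-11-27.
Last Thursday of December 2003: 2003-12-25.
Last Thursday of January 2004: 2004-01-29.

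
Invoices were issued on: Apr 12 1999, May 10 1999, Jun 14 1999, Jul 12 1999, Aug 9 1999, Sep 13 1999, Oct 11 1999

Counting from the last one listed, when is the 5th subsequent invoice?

Gaps: 28, 35, 28, 28, 35, 28 days — a mix of 28 and 35. Every date is a Monday.
Each is the 2nd Monday of its month.
November 1999 — 2nd Monday is Nov 8 1999.
December 1999 — 2nd Monday is Dec 13 1999.
January 2000 — 2nd Monday is Jan 10 2000.
2nd Monday of February 2000: Feb 14 2000.
2nd Monday of March 2000: Mar 13 2000.

Mar 13 2000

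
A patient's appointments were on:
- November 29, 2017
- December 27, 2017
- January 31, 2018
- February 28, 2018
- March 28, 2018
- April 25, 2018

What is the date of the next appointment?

May 30, 2018

Every date is a Wednesday; gaps 28, 35, 28, 28, 28 days.
Each is the last Wednesday of its month (at least one falls on the 29th or later, ruling out '4th Wednesday').
Last Wednesday of May 2018: May 30, 2018.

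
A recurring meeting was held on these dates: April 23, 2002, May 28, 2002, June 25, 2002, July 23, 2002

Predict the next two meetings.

August 27, 2002; September 24, 2002

These are Tuesdays at 28- or 35-day spacing (35, 28, 28).
The pattern: 4th Tuesday of the month.
August 2002 — 4th Tuesday is August 27, 2002.
September 2002 — 4th Tuesday is September 24, 2002.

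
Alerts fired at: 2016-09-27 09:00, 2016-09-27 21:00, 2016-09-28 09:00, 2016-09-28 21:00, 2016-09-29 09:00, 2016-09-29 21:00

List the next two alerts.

Spacing: 12, 12, 12, 12, 12 h — constant 12 h.
2016-09-29 21:00 + 12 h = 2016-09-30 09:00.
2016-09-30 09:00 + 12 h = 2016-09-30 21:00.

2016-09-30 09:00, 2016-09-30 21:00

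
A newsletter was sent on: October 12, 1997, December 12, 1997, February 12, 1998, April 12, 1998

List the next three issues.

Each date is the 12th; the gaps (61, 62, 59) track the month lengths.
The rule is the 12th of every 2 months.
Next: June 1998 → June 12, 1998.
Next: August 1998 → August 12, 1998.
October 1998: October 12, 1998.

June 12, 1998; August 12, 1998; October 12, 1998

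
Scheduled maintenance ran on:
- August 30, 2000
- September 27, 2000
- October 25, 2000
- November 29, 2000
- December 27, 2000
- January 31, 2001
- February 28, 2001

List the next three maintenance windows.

March 28, 2001; April 25, 2001; May 30, 2001

Every date is a Wednesday; gaps 28, 28, 35, 28, 35, 28 days.
Each is the last Wednesday of its month (at least one falls on the 29th or later, ruling out '4th Wednesday').
Last Wednesday of March 2001: March 28, 2001.
Last Wednesday of April 2001: April 25, 2001.
Last Wednesday of May 2001: May 30, 2001.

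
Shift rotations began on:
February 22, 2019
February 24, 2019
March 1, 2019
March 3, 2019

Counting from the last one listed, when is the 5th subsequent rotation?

March 22, 2019

Every event lands on a Friday or Sunday (gaps cycle 2, 5, 2).
So the schedule is: every Friday and Sunday.
Next Friday: March 8, 2019.
Next Sunday: March 10, 2019.
The following Friday is March 15, 2019.
Next Sunday: March 17, 2019.
Next Friday: March 22, 2019.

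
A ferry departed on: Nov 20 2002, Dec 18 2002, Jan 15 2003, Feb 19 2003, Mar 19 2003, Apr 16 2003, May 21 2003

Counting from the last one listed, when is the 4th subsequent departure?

These are Wednesdays at 28- or 35-day spacing (28, 28, 35, 28, 28, 35).
The pattern: 3rd Wednesday of the month.
3rd Wednesday of June 2003: Jun 18 2003.
July 2003 — 3rd Wednesday is Jul 16 2003.
August 2003 — 3rd Wednesday is Aug 20 2003.
September 2003 — 3rd Wednesday is Sep 17 2003.

Sep 17 2003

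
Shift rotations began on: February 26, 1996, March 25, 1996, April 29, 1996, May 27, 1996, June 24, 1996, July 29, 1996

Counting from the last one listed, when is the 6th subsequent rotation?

These are Mondays with 28, 35, 28, 28, 35-day gaps.
Each is the final Monday of its month — April 29, 1996 is past the 28th, so '4th Monday' doesn't fit.
Last Monday of August 1996: August 26, 1996.
September 1996 ends with Monday September 30, 1996.
October 1996 ends with Monday October 28, 1996.
Last Monday of November 1996: November 25, 1996.
Last Monday of December 1996: December 30, 1996.
January 1997 ends with Monday January 27, 1997.

January 27, 1997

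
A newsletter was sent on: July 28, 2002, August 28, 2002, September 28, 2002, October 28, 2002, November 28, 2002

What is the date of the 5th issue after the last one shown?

April 28, 2003

The day-of-month is always 28 (31, 31, 30, 31 days between events).
So this recurs on the 28th of each month.
December 2002: December 28, 2002.
Next: January 2003 → January 28, 2003.
Next: February 2003 → February 28, 2003.
Next: March 2003 → March 28, 2003.
April 2003: April 28, 2003.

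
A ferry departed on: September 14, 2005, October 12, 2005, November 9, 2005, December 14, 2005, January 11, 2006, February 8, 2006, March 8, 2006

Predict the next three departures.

April 12, 2006; May 10, 2006; June 14, 2006

These are Wednesdays at 28- or 35-day spacing (28, 28, 35, 28, 28, 28).
The pattern: 2nd Wednesday of the month.
2nd Wednesday of April 2006: April 12, 2006.
May 2006 — 2nd Wednesday is May 10, 2006.
2nd Wednesday of June 2006: June 14, 2006.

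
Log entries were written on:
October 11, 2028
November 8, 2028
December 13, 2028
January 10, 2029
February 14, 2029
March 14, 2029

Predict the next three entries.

April 11, 2029; May 9, 2029; June 13, 2029

All dates are Wednesdays, 28, 35, 28, 35, 28 days apart.
Specifically, the 2nd Wednesday of each month.
2nd Wednesday of April 2029: April 11, 2029.
May 2029 — 2nd Wednesday is May 9, 2029.
June 2029 — 2nd Wednesday is June 13, 2029.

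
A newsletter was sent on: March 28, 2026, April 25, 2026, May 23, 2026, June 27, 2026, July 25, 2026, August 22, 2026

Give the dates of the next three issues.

September 26, 2026; October 24, 2026; November 28, 2026

Gaps: 28, 28, 35, 28, 28 days — a mix of 28 and 35. Every date is a Saturday.
Each is the 4th Saturday of its month.
4th Saturday of September 2026: September 26, 2026.
4th Saturday of October 2026: October 24, 2026.
November 2026 — 4th Saturday is November 28, 2026.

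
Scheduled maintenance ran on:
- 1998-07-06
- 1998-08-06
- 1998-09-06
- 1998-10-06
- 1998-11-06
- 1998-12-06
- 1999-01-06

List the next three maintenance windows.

1999-02-06, 1999-03-06, 1999-04-06

Each date is the 6th; the gaps (31, 31, 30, 31, 30, 31) track the month lengths.
The rule is the 6th of each month.
Next: February 1999 → 1999-02-06.
March 1999: 1999-03-06.
April 1999: 1999-04-06.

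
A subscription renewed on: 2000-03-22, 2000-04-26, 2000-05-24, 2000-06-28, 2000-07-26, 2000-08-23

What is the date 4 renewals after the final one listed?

These are Wednesdays at 28- or 35-day spacing (35, 28, 35, 28, 28).
The pattern: 4th Wednesday of the month.
September 2000 — 4th Wednesday is 2000-09-27.
4th Wednesday of October 2000: 2000-10-25.
4th Wednesday of November 2000: 2000-11-22.
4th Wednesday of December 2000: 2000-12-27.

2000-12-27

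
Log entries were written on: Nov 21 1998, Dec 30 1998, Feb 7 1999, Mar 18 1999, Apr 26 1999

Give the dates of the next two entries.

The spacing is 39, 39, 39, 39 days — always 39 days.
Apr 26 1999 + 39 days = Jun 4 1999.
Jun 4 1999 + 39 days = Jul 13 1999.

Jun 4 1999, Jul 13 1999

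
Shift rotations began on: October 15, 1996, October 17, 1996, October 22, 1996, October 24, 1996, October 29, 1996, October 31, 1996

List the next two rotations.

November 5, 1996; November 7, 1996

Every event lands on a Tuesday or Thursday (gaps cycle 2, 5, 2, 5, 2).
So the schedule is: every Tuesday and Thursday.
Next Tuesday: November 5, 1996.
The following Thursday is November 7, 1996.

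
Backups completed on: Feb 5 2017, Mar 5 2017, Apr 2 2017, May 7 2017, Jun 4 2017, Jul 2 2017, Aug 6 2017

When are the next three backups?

Gaps: 28, 28, 35, 28, 28, 35 days — a mix of 28 and 35. Every date is a Sunday.
Each is the 1st Sunday of its month.
September 2017 — 1st Sunday is Sep 3 2017.
October 2017 — 1st Sunday is Oct 1 2017.
1st Sunday of November 2017: Nov 5 2017.

Sep 3 2017, Oct 1 2017, Nov 5 2017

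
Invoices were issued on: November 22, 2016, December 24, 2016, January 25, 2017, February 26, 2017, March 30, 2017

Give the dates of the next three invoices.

May 1, 2017; June 2, 2017; July 4, 2017

Gaps between consecutive events: 32, 32, 32, 32 days — a constant 32-day interval.
March 30, 2017 + 32 days = May 1, 2017.
May 1, 2017 + 32 days = June 2, 2017.
June 2, 2017 + 32 days = July 4, 2017.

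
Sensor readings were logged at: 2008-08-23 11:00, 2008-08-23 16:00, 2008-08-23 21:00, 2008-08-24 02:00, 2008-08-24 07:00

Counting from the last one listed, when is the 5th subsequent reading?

2008-08-25 08:00

Spacing: 5, 5, 5, 5 h — constant 5 h.
2008-08-24 07:00 + 5 h = 2008-08-24 12:00.
2008-08-24 12:00 + 5 h = 2008-08-24 17:00.
2008-08-24 17:00 + 5 h = 2008-08-24 22:00.
2008-08-24 22:00 + 5 h = 2008-08-25 03:00.
2008-08-25 03:00 + 5 h = 2008-08-25 08:00.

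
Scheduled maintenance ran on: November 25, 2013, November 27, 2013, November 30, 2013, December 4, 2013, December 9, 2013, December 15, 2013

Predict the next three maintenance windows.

Intervals are 2, 3, 4, 5, 6 days — an arithmetic progression with common difference 1.
Next gap: 7 days. December 15, 2013 + 7 days = December 22, 2013.
Next gap: 8 days. December 22, 2013 + 8 days = December 30, 2013.
Next gap: 9 days. December 30, 2013 + 9 days = January 8, 2014.

December 22, 2013; December 30, 2013; January 8, 2014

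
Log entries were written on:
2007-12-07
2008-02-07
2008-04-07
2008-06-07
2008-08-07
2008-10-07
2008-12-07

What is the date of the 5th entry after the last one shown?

2009-10-07

Each date is the 7th; the gaps (62, 60, 61, 61, 61, 61) track the month lengths.
The rule is the 7th of every 2 months.
February 2009: 2009-02-07.
Next: April 2009 → 2009-04-07.
June 2009: 2009-06-07.
Next: August 2009 → 2009-08-07.
Next: October 2009 → 2009-10-07.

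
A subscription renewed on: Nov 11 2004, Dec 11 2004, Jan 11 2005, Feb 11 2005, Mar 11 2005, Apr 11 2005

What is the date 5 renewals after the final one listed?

Gaps: 30, 31, 31, 28, 31 days — not constant. Every event is on the 11th of the month.
Pattern: the 11th of each month.
May 2005: May 11 2005.
Next: June 2005 → Jun 11 2005.
July 2005: Jul 11 2005.
Next: August 2005 → Aug 11 2005.
Next: September 2005 → Sep 11 2005.

Sep 11 2005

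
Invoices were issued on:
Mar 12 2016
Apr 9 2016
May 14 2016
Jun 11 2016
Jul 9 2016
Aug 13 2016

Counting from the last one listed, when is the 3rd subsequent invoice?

All dates are Saturdays, 28, 35, 28, 28, 35 days apart.
Specifically, the 2nd Saturday of each month.
2nd Saturday of September 2016: Sep 10 2016.
2nd Saturday of October 2016: Oct 8 2016.
2nd Saturday of November 2016: Nov 12 2016.

Nov 12 2016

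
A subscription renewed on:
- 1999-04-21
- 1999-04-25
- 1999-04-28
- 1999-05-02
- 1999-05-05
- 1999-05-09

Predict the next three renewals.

The gap pattern 4, 3, 4, 3, 4 repeats every 2 events.
These are the Wednesdays and Sundays of each week.
Next Wednesday: 1999-05-12.
Next Sunday: 1999-05-16.
The following Wednesday is 1999-05-19.

1999-05-12, 1999-05-16, 1999-05-19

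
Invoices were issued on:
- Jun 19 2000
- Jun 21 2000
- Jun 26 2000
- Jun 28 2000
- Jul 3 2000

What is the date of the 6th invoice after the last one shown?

Gaps: 2, 5, 2, 5 days — not constant, but cyclic with period 2.
The events fall on every Monday and Wednesday.
Next Wednesday: Jul 5 2000.
Next Monday: Jul 10 2000.
Next Wednesday: Jul 12 2000.
Next Monday: Jul 17 2000.
Next Wednesday: Jul 19 2000.
The following Monday is Jul 24 2000.

Jul 24 2000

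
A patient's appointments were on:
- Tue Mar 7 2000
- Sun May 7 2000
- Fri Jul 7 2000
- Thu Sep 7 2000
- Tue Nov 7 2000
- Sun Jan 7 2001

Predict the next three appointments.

Wed Mar 7 2001, Mon May 7 2001, Sat Jul 7 2001

Each date is the 7th; the gaps (61, 61, 62, 61, 61) track the month lengths.
The rule is the 7th of every 2 months.
March 2001: Wed Mar 7 2001.
Next: May 2001 → Mon May 7 2001.
Next: July 2001 → Sat Jul 7 2001.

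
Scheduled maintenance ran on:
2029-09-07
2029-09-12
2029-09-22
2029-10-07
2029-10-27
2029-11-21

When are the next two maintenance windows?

2029-12-21, 2030-01-25

Gaps: 5, 10, 15, 20, 25 days — each gap is 5 larger than the previous one.
Next gap: 30 days. 2029-11-21 + 30 days = 2029-12-21.
Next gap: 35 days. 2029-12-21 + 35 days = 2030-01-25.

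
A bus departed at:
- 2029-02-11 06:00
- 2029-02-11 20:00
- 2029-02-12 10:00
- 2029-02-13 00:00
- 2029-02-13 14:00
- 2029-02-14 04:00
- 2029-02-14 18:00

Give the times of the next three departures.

Spacing: 14, 14, 14, 14, 14, 14 h — constant 14 h.
2029-02-14 18:00 + 14 h = 2029-02-15 08:00.
2029-02-15 08:00 + 14 h = 2029-02-15 22:00.
2029-02-15 22:00 + 14 h = 2029-02-16 12:00.

2029-02-15 08:00, 2029-02-15 22:00, 2029-02-16 12:00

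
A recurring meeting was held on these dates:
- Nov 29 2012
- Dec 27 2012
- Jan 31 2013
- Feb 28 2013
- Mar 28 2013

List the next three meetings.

Apr 25 2013, May 30 2013, Jun 27 2013

These are Thursdays with 28, 35, 28, 28-day gaps.
Each is the final Thursday of its month — Nov 29 2012 is past the 28th, so '4th Thursday' doesn't fit.
Last Thursday of April 2013: Apr 25 2013.
Last Thursday of May 2013: May 30 2013.
Last Thursday of June 2013: Jun 27 2013.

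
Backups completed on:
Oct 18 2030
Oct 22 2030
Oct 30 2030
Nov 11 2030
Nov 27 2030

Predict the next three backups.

Intervals are 4, 8, 12, 16 days — an arithmetic progression with common difference 4.
Next gap: 20 days. Nov 27 2030 + 20 days = Dec 17 2030.
Next gap: 24 days. Dec 17 2030 + 24 days = Jan 10 2031.
Next gap: 28 days. Jan 10 2031 + 28 days = Feb 7 2031.

Dec 17 2030, Jan 10 2031, Feb 7 2031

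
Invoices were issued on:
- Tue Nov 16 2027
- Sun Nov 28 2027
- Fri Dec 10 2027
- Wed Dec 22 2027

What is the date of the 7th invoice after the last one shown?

Gaps between consecutive events: 12, 12, 12 days — a constant 12-day interval.
Wed Dec 22 2027 + 12 days = Mon Jan 3 2028.
Mon Jan 3 2028 + 12 days = Sat Jan 15 2028.
Sat Jan 15 2028 + 12 days = Thu Jan 27 2028.
Thu Jan 27 2028 + 12 days = Tue Feb 8 2028.
Tue Feb 8 2028 + 12 days = Sun Feb 20 2028.
Sun Feb 20 2028 + 12 days = Fri Mar 3 2028.
Fri Mar 3 2028 + 12 days = Wed Mar 15 2028.

Wed Mar 15 2028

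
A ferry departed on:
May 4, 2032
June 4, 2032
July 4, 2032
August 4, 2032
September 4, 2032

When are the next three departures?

October 4, 2032; November 4, 2032; December 4, 2032

The day-of-month is always 4 (31, 30, 31, 31 days between events).
So this recurs on the 4th of each month.
October 2032: October 4, 2032.
Next: November 2032 → November 4, 2032.
December 2032: December 4, 2032.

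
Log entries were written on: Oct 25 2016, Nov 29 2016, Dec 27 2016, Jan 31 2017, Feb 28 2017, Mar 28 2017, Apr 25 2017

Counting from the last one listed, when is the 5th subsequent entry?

These are Tuesdays with 35, 28, 35, 28, 28, 28-day gaps.
Each is the final Tuesday of its month — Nov 29 2016 is past the 28th, so '4th Tuesday' doesn't fit.
May 2017 ends with Tuesday May 30 2017.
Last Tuesday of June 2017: Jun 27 2017.
Last Tuesday of July 2017: Jul 25 2017.
August 2017 ends with Tuesday Aug 29 2017.
Last Tuesday of September 2017: Sep 26 2017.

Sep 26 2017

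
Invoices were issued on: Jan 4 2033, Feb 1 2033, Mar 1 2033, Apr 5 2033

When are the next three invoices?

All dates are Tuesdays, 28, 28, 35 days apart.
Specifically, the 1st Tuesday of each month.
May 2033 — 1st Tuesday is May 3 2033.
June 2033 — 1st Tuesday is Jun 7 2033.
July 2033 — 1st Tuesday is Jul 5 2033.

May 3 2033, Jun 7 2033, Jul 5 2033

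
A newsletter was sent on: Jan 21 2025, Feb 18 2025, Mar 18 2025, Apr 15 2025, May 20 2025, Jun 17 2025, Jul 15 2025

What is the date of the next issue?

Aug 19 2025

These are Tuesdays at 28- or 35-day spacing (28, 28, 28, 35, 28, 28).
The pattern: 3rd Tuesday of the month.
August 2025 — 3rd Tuesday is Aug 19 2025.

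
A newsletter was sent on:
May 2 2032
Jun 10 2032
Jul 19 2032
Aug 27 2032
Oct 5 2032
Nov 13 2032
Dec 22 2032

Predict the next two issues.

Jan 30 2033, Mar 10 2033

Every event comes 39 days after the last (39, 39, 39, 39, 39, 39).
Dec 22 2032 + 39 days = Jan 30 2033.
Jan 30 2033 + 39 days = Mar 10 2033.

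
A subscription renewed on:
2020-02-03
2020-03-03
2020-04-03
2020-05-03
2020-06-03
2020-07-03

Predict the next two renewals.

2020-08-03, 2020-09-03

The day-of-month is always 3 (29, 31, 30, 31, 30 days between events).
So this recurs on the 3rd of each month.
August 2020: 2020-08-03.
Next: September 2020 → 2020-09-03.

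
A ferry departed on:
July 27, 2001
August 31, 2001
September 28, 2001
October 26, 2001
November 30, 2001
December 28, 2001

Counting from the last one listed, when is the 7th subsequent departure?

These are Fridays with 35, 28, 28, 35, 28-day gaps.
Each is the final Friday of its month — August 31, 2001 is past the 28th, so '4th Friday' doesn't fit.
January 2002 ends with Friday January 25, 2002.
Last Friday of February 2002: February 22, 2002.
March 2002 ends with Friday March 29, 2002.
April 2002 ends with Friday April 26, 2002.
May 2002 ends with Friday May 31, 2002.
June 2002 ends with Friday June 28, 2002.
July 2002 ends with Friday July 26, 2002.

July 26, 2002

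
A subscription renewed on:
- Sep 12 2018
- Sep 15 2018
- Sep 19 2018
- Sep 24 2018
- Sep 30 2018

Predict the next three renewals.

Oct 7 2018, Oct 15 2018, Oct 24 2018

Gaps: 3, 4, 5, 6 days — each gap is 1 larger than the previous one.
Next gap: 7 days. Sep 30 2018 + 7 days = Oct 7 2018.
Next gap: 8 days. Oct 7 2018 + 8 days = Oct 15 2018.
Next gap: 9 days. Oct 15 2018 + 9 days = Oct 24 2018.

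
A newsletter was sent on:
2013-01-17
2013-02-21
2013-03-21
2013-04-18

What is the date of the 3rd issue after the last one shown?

2013-07-18

These are Thursdays at 28- or 35-day spacing (35, 28, 28).
The pattern: 3rd Thursday of the month.
May 2013 — 3rd Thursday is 2013-05-16.
3rd Thursday of June 2013: 2013-06-20.
3rd Thursday of July 2013: 2013-07-18.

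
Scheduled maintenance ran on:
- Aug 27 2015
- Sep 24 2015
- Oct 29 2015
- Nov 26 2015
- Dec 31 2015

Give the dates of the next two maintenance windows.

Jan 28 2016, Feb 25 2016

These are Thursdays with 28, 35, 28, 35-day gaps.
Each is the final Thursday of its month — Oct 29 2015 is past the 28th, so '4th Thursday' doesn't fit.
Last Thursday of January 2016: Jan 28 2016.
Last Thursday of February 2016: Feb 25 2016.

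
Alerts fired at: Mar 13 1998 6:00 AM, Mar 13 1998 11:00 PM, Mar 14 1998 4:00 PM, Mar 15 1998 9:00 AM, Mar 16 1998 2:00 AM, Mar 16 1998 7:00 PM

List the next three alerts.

Gaps: 17, 17, 17, 17, 17 hours — each event is 17 hours after the previous one.
Mar 16 1998 7:00 PM + 17 h = Mar 17 1998 12:00 PM.
Mar 17 1998 12:00 PM + 17 h = Mar 18 1998 5:00 AM.
Mar 18 1998 5:00 AM + 17 h = Mar 18 1998 10:00 PM.

Mar 17 1998 12:00 PM, Mar 18 1998 5:00 AM, Mar 18 1998 10:00 PM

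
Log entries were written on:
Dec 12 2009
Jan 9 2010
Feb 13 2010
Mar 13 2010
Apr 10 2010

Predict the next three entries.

May 8 2010, Jun 12 2010, Jul 10 2010

All dates are Saturdays, 28, 35, 28, 28 days apart.
Specifically, the 2nd Saturday of each month.
May 2010 — 2nd Saturday is May 8 2010.
2nd Saturday of June 2010: Jun 12 2010.
2nd Saturday of July 2010: Jul 10 2010.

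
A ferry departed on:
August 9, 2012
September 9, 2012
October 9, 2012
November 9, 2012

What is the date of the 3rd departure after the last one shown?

The day-of-month is always 9 (31, 30, 31 days between events).
So this recurs on the 9th of each month.
Next: December 2012 → December 9, 2012.
Next: January 2013 → January 9, 2013.
February 2013: February 9, 2013.

February 9, 2013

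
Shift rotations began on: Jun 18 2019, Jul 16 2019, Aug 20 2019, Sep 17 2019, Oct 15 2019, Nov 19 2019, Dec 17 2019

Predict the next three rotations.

Jan 21 2020, Feb 18 2020, Mar 17 2020

These are Tuesdays at 28- or 35-day spacing (28, 35, 28, 28, 35, 28).
The pattern: 3rd Tuesday of the month.
January 2020 — 3rd Tuesday is Jan 21 2020.
February 2020 — 3rd Tuesday is Feb 18 2020.
3rd Tuesday of March 2020: Mar 17 2020.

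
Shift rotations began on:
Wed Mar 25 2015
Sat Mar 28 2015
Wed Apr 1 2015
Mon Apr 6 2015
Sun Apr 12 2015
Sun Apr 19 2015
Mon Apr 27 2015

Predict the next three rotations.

The spacing grows by 1 each time: 3, 4, 5, 6, 7, 8 days.
Next gap: 9 days. Mon Apr 27 2015 + 9 days = Wed May 6 2015.
Next gap: 10 days. Wed May 6 2015 + 10 days = Sat May 16 2015.
Next gap: 11 days. Sat May 16 2015 + 11 days = Wed May 27 2015.

Wed May 6 2015, Sat May 16 2015, Wed May 27 2015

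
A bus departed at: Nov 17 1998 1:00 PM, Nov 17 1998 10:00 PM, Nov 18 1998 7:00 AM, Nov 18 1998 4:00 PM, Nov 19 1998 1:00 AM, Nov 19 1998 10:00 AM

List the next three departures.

Nov 19 1998 7:00 PM, Nov 20 1998 4:00 AM, Nov 20 1998 1:00 PM

Gaps: 9, 9, 9, 9, 9 hours — each event is 9 hours after the previous one.
Nov 19 1998 10:00 AM + 9 h = Nov 19 1998 7:00 PM.
Nov 19 1998 7:00 PM + 9 h = Nov 20 1998 4:00 AM.
Nov 20 1998 4:00 AM + 9 h = Nov 20 1998 1:00 PM.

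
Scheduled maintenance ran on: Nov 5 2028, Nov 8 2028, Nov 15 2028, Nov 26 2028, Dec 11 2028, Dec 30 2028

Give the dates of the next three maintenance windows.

Gaps: 3, 7, 11, 15, 19 days — each gap is 4 larger than the previous one.
Next gap: 23 days. Dec 30 2028 + 23 days = Jan 22 2029.
Next gap: 27 days. Jan 22 2029 + 27 days = Feb 18 2029.
Next gap: 31 days. Feb 18 2029 + 31 days = Mar 21 2029.

Jan 22 2029, Feb 18 2029, Mar 21 2029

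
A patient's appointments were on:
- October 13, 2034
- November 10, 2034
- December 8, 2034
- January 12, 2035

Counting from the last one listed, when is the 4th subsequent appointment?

All dates are Fridays, 28, 28, 35 days apart.
Specifically, the 2nd Friday of each month.
2nd Friday of February 2035: February 9, 2035.
2nd Friday of March 2035: March 9, 2035.
April 2035 — 2nd Friday is April 13, 2035.
May 2035 — 2nd Friday is May 11, 2035.

May 11, 2035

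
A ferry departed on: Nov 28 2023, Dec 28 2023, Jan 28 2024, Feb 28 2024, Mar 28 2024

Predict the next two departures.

Apr 28 2024, May 28 2024

Each date is the 28th; the gaps (30, 31, 31, 29) track the month lengths.
The rule is the 28th of each month.
Next: April 2024 → Apr 28 2024.
Next: May 2024 → May 28 2024.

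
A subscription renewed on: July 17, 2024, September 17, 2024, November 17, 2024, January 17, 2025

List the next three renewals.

March 17, 2025; May 17, 2025; July 17, 2025

Gaps: 62, 61, 61 days — not constant. Every event is on the 17th of the month.
Pattern: the 17th of every 2 months.
March 2025: March 17, 2025.
Next: May 2025 → May 17, 2025.
Next: July 2025 → July 17, 2025.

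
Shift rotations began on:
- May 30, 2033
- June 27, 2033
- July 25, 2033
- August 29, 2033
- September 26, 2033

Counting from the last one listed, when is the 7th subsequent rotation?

April 24, 2034

All Mondays; the gaps (28, 28, 35, 28) vary with month length.
This is the last Monday of each month.
October 2033 ends with Monday October 31, 2033.
November 2033 ends with Monday November 28, 2033.
December 2033 ends with Monday December 26, 2033.
January 2034 ends with Monday January 30, 2034.
February 2034 ends with Monday February 27, 2034.
March 2034 ends with Monday March 27, 2034.
April 2034 ends with Monday April 24, 2034.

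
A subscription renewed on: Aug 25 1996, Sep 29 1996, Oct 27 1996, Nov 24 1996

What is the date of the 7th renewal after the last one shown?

Jun 29 1997

Every date is a Sunday; gaps 35, 28, 28 days.
Each is the last Sunday of its month (at least one falls on the 29th or later, ruling out '4th Sunday').
Last Sunday of December 1996: Dec 29 1996.
Last Sunday of January 1997: Jan 26 1997.
Last Sunday of February 1997: Feb 23 1997.
Last Sunday of March 1997: Mar 30 1997.
Last Sunday of April 1997: Apr 27 1997.
Last Sunday of May 1997: May 25 1997.
June 1997 ends with Sunday Jun 29 1997.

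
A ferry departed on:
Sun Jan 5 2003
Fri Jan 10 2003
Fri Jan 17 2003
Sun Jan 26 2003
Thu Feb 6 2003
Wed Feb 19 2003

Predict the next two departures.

Gaps: 5, 7, 9, 11, 13 days — each gap is 2 larger than the previous one.
Next gap: 15 days. Wed Feb 19 2003 + 15 days = Thu Mar 6 2003.
Next gap: 17 days. Thu Mar 6 2003 + 17 days = Sun Mar 23 2003.

Thu Mar 6 2003, Sun Mar 23 2003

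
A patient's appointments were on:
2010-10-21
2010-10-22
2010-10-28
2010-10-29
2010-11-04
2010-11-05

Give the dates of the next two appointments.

2010-11-11, 2010-11-12

The gap pattern 1, 6, 1, 6, 1 repeats every 2 events.
These are the Thursdays and Fridays of each week.
Next Thursday: 2010-11-11.
The following Friday is 2010-11-12.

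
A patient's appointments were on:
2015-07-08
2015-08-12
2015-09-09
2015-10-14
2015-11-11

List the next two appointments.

These are Wednesdays at 28- or 35-day spacing (35, 28, 35, 28).
The pattern: 2nd Wednesday of the month.
December 2015 — 2nd Wednesday is 2015-12-09.
2nd Wednesday of January 2016: 2016-01-13.

2015-12-09, 2016-01-13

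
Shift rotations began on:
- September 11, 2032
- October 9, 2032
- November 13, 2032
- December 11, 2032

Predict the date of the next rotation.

January 8, 2033

Gaps: 28, 35, 28 days — a mix of 28 and 35. Every date is a Saturday.
Each is the 2nd Saturday of its month.
January 2033 — 2nd Saturday is January 8, 2033.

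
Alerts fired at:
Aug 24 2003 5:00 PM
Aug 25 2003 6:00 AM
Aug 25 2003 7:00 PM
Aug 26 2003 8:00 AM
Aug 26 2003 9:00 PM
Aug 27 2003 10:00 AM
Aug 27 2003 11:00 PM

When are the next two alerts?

Aug 28 2003 12:00 PM, Aug 29 2003 1:00 AM

The interval is a steady 13 hours (13, 13, 13, 13, 13, 13).
Aug 27 2003 11:00 PM + 13 h = Aug 28 2003 12:00 PM.
Aug 28 2003 12:00 PM + 13 h = Aug 29 2003 1:00 AM.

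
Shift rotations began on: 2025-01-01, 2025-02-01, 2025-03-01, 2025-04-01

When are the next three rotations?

2025-05-01, 2025-06-01, 2025-07-01

Each date is the 1st; the gaps (31, 28, 31) track the month lengths.
The rule is the 1st of each month.
Next: May 2025 → 2025-05-01.
June 2025: 2025-06-01.
July 2025: 2025-07-01.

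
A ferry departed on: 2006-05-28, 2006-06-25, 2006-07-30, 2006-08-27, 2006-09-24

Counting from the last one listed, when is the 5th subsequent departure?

2007-02-25

Every date is a Sunday; gaps 28, 35, 28, 28 days.
Each is the last Sunday of its month (at least one falls on the 29th or later, ruling out '4th Sunday').
October 2006 ends with Sunday 2006-10-29.
November 2006 ends with Sunday 2006-11-26.
December 2006 ends with Sunday 2006-12-31.
Last Sunday of January 2007: 2007-01-28.
Last Sunday of February 2007: 2007-02-25.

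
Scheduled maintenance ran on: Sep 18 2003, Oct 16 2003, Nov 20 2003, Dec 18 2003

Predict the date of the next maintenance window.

Gaps: 28, 35, 28 days — a mix of 28 and 35. Every date is a Thursday.
Each is the 3rd Thursday of its month.
January 2004 — 3rd Thursday is Jan 15 2004.

Jan 15 2004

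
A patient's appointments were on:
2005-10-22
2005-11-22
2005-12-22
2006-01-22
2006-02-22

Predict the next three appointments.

Each date is the 22nd; the gaps (31, 30, 31, 31) track the month lengths.
The rule is the 22nd of each month.
Next: March 2006 → 2006-03-22.
Next: April 2006 → 2006-04-22.
May 2006: 2006-05-22.

2006-03-22, 2006-04-22, 2006-05-22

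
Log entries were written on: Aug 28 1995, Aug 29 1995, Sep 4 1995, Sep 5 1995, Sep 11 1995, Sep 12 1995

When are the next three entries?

Sep 18 1995, Sep 19 1995, Sep 25 1995

Gaps: 1, 6, 1, 6, 1 days — not constant, but cyclic with period 2.
The events fall on every Monday and Tuesday.
The following Monday is Sep 18 1995.
Next Tuesday: Sep 19 1995.
The following Monday is Sep 25 1995.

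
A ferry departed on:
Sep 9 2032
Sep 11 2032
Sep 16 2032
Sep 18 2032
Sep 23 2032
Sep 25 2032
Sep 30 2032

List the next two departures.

The gap pattern 2, 5, 2, 5, 2, 5 repeats every 2 events.
These are the Thursdays and Saturdays of each week.
The following Saturday is Oct 2 2032.
The following Thursday is Oct 7 2032.

Oct 2 2032, Oct 7 2032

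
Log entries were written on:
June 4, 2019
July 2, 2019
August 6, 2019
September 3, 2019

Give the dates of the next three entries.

October 1, 2019; November 5, 2019; December 3, 2019

These are Tuesdays at 28- or 35-day spacing (28, 35, 28).
The pattern: 1st Tuesday of the month.
1st Tuesday of October 2019: October 1, 2019.
November 2019 — 1st Tuesday is November 5, 2019.
December 2019 — 1st Tuesday is December 3, 2019.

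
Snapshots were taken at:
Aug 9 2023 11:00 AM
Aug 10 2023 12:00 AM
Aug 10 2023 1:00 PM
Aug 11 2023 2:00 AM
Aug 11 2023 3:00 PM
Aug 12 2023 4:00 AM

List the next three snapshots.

The interval is a steady 13 hours (13, 13, 13, 13, 13).
Aug 12 2023 4:00 AM + 13 h = Aug 12 2023 5:00 PM.
Aug 12 2023 5:00 PM + 13 h = Aug 13 2023 6:00 AM.
Aug 13 2023 6:00 AM + 13 h = Aug 13 2023 7:00 PM.

Aug 12 2023 5:00 PM, Aug 13 2023 6:00 AM, Aug 13 2023 7:00 PM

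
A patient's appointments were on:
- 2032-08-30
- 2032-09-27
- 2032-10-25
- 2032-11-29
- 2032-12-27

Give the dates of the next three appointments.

2033-01-31, 2033-02-28, 2033-03-28

Every date is a Monday; gaps 28, 28, 35, 28 days.
Each is the last Monday of its month (at least one falls on the 29th or later, ruling out '4th Monday').
January 2033 ends with Monday 2033-01-31.
Last Monday of February 2033: 2033-02-28.
Last Monday of March 2033: 2033-03-28.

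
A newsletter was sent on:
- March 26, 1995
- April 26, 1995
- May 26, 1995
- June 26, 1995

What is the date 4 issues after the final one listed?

October 26, 1995

Each date is the 26th; the gaps (31, 30, 31) track the month lengths.
The rule is the 26th of each month.
Next: July 1995 → July 26, 1995.
Next: August 1995 → August 26, 1995.
Next: September 1995 → September 26, 1995.
October 1995: October 26, 1995.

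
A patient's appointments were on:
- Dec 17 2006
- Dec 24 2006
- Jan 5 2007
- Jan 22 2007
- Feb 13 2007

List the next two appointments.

Mar 12 2007, Apr 13 2007

Intervals are 7, 12, 17, 22 days — an arithmetic progression with common difference 5.
Next gap: 27 days. Feb 13 2007 + 27 days = Mar 12 2007.
Next gap: 32 days. Mar 12 2007 + 32 days = Apr 13 2007.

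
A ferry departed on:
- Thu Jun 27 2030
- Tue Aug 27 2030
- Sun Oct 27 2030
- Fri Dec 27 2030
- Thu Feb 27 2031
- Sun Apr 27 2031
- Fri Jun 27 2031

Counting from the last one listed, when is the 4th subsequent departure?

Fri Feb 27 2032

The day-of-month is always 27 (61, 61, 61, 62, 59, 61 days between events).
So this recurs on the 27th of every 2 months.
August 2031: Wed Aug 27 2031.
Next: October 2031 → Mon Oct 27 2031.
Next: December 2031 → Sat Dec 27 2031.
Next: February 2032 → Fri Feb 27 2032.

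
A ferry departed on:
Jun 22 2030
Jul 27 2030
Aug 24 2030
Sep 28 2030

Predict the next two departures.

All dates are Saturdays, 35, 28, 35 days apart.
Specifically, the 4th Saturday of each month.
4th Saturday of October 2030: Oct 26 2030.
November 2030 — 4th Saturday is Nov 23 2030.

Oct 26 2030, Nov 23 2030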